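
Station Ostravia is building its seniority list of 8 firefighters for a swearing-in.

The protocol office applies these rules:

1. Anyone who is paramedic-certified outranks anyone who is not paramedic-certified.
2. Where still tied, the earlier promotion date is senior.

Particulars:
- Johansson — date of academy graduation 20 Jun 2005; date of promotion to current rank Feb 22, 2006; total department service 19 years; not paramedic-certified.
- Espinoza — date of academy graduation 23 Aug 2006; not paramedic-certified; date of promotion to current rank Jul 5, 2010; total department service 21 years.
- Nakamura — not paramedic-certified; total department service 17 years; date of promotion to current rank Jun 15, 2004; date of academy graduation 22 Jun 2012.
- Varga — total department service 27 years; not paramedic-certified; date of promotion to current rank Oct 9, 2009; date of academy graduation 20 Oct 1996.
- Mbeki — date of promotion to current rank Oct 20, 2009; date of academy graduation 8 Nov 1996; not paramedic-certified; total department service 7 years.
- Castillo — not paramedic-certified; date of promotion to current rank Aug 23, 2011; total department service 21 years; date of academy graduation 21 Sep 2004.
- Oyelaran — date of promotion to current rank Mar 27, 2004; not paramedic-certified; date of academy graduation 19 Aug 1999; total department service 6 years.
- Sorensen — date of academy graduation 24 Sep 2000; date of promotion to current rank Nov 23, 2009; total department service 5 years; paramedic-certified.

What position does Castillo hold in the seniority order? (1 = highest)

By the first rule: Sorensen (paramedic-certified); then Oyelaran, Nakamura, Johansson, Varga, Mbeki, Espinoza and Castillo (each not paramedic-certified).
Among Oyelaran, Nakamura, Johansson, Varga, Mbeki, Espinoza and Castillo, by date of promotion to current rank (earlier first): Oyelaran (Mar 27, 2004) before Nakamura (Jun 15, 2004) before Johansson (Feb 22, 2006) before Varga (Oct 9, 2009) before Mbeki (Oct 20, 2009) before Espinoza (Jul 5, 2010) before Castillo (Aug 23, 2011).
Order: Sorensen, Oyelaran, Nakamura, Johansson, Varga, Mbeki, Espinoza, Castillo. So position 8.

8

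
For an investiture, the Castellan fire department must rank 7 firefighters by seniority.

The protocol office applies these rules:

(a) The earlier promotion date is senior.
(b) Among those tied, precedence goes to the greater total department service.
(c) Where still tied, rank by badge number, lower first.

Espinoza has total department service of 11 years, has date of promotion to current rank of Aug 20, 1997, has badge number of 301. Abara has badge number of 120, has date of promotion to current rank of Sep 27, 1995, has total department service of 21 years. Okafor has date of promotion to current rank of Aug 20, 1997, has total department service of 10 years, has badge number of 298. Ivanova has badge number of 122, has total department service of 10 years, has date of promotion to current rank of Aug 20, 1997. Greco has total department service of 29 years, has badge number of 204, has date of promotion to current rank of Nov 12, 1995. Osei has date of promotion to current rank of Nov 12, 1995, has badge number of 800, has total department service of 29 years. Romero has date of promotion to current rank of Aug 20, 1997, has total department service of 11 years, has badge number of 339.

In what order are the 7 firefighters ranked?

By date of promotion to current rank (earlier first): Abara (Sep 27, 1995); then Greco and Osei (both Nov 12, 1995); then Espinoza, Romero, Ivanova and Okafor (each Aug 20, 1997).
Greco and Osei both have total department service 29 years, so the next rule applies.
Among Greco and Osei, by badge number (lower first): Greco (204) before Osei (800).
Among Espinoza, Romero, Ivanova and Okafor, by total department service (higher first): Espinoza and Romero (11 years) before Ivanova and Okafor (10 years).
Among Espinoza and Romero, by badge number (lower first): Espinoza (301) before Romero (339).
Among Ivanova and Okafor, by badge number (lower first): Ivanova (122) before Okafor (298).
Full order: Abara, Greco, Osei, Espinoza, Romero, Ivanova, Okafor.

Abara, Greco, Osei, Espinoza, Romero, Ivanova, Okafor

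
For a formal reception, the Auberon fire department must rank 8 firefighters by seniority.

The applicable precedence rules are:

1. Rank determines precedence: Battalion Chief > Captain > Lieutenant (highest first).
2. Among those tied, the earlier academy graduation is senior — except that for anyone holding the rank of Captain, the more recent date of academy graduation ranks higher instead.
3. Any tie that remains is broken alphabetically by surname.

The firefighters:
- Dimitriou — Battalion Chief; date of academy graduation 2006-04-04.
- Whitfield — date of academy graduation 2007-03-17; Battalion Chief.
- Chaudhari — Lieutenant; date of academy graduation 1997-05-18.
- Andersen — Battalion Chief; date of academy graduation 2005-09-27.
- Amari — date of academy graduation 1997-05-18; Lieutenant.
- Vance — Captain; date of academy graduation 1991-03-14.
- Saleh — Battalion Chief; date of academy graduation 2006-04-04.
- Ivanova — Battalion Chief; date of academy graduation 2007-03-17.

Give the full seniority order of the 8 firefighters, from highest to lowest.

Andersen, Dimitriou, Saleh, Ivanova, Whitfield, Vance, Amari, Chaudhari

By rank: Andersen, Dimitriou, Saleh, Ivanova and Whitfield (Battalion Chief); then Vance (Captain); then Amari and Chaudhari (Lieutenant).
Among Andersen, Dimitriou, Saleh, Ivanova and Whitfield, by date of academy graduation (earlier first): Andersen (2005-09-27) before Dimitriou and Saleh (2006-04-04) before Ivanova and Whitfield (2007-03-17).
Among Dimitriou and Saleh, alphabetically by surname: Dimitriou before Saleh.
Among Ivanova and Whitfield, alphabetically by surname: Ivanova before Whitfield.
Amari and Chaudhari both have date of academy graduation 1997-05-18, so the next rule applies.
Among Amari and Chaudhari, alphabetically by surname: Amari before Chaudhari.
Full order: Andersen, Dimitriou, Saleh, Ivanova, Whitfield, Vance, Amari, Chaudhari.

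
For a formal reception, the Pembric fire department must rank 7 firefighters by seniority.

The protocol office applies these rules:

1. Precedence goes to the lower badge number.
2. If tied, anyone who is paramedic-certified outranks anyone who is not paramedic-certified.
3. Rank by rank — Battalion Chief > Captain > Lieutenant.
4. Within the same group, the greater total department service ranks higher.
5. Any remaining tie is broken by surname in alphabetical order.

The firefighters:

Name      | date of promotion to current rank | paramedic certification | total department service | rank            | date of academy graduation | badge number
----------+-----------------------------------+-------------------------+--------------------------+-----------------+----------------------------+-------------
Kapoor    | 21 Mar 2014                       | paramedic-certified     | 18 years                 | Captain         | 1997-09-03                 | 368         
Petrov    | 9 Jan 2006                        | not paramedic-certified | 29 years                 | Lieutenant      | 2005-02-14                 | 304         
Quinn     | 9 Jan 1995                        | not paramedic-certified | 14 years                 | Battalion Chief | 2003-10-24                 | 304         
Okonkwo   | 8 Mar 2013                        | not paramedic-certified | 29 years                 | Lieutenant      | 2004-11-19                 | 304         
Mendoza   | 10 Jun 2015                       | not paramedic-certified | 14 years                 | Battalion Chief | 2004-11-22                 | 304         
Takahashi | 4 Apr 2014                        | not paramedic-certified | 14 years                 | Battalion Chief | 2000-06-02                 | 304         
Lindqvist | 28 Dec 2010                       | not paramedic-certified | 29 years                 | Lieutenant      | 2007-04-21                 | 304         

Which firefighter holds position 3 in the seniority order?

By badge number (lower first): Mendoza, Quinn, Takahashi, Lindqvist, Okonkwo and Petrov (each 304); then Kapoor (368).
Mendoza, Quinn, Takahashi, Lindqvist, Okonkwo and Petrov are each not paramedic-certified, so the next rule applies.
Among Mendoza, Quinn, Takahashi, Lindqvist, Okonkwo and Petrov, by rank: Mendoza, Quinn and Takahashi (Battalion Chief) before Lindqvist, Okonkwo and Petrov (Lieutenant).
Mendoza, Quinn and Takahashi all have total department service 14 years, so the next rule applies.
Among Mendoza, Quinn and Takahashi, alphabetically by surname: Mendoza before Quinn before Takahashi.
Lindqvist, Okonkwo and Petrov all have total department service 29 years, so the next rule applies.
Among Lindqvist, Okonkwo and Petrov, alphabetically by surname: Lindqvist before Okonkwo before Petrov.
Order: Mendoza, Quinn, Takahashi, Lindqvist, Okonkwo, Petrov, Kapoor.

Takahashi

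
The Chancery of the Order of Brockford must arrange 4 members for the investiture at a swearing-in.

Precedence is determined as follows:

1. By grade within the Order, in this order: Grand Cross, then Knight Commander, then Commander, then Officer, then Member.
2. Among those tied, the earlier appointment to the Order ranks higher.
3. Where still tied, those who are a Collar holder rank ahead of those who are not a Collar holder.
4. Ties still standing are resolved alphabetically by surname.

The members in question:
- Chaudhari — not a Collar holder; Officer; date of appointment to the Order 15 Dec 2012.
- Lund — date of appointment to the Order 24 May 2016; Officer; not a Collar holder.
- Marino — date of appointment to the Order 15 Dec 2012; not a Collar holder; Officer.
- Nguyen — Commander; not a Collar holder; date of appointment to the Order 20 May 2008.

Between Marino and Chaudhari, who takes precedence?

Chaudhari

By grade within the Order: Nguyen (Commander); then Chaudhari, Marino and Lund (Officer).
Among Chaudhari, Marino and Lund, by date of appointment to the Order (earlier first): Chaudhari and Marino (15 Dec 2012) before Lund (24 May 2016).
Chaudhari and Marino are each not a Collar holder, so the next rule applies.
Among Chaudhari and Marino, alphabetically by surname: Chaudhari before Marino.
So Chaudhari takes precedence.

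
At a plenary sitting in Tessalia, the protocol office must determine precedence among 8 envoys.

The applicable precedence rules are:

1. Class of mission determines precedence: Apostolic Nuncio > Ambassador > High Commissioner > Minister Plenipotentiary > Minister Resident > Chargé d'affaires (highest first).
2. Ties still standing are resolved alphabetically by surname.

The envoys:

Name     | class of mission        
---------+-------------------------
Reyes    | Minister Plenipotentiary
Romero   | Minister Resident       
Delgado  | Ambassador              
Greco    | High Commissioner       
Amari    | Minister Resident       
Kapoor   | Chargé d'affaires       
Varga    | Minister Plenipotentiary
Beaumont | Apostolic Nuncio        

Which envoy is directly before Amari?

Varga

By class of mission: Beaumont (Apostolic Nuncio); then Delgado (Ambassador); then Greco (High Commissioner); then Reyes and Varga (Minister Plenipotentiary); then Amari and Romero (Minister Resident); then Kapoor (Chargé d'affaires).
Among Reyes and Varga, alphabetically by surname: Reyes before Varga.
Among Amari and Romero, alphabetically by surname: Amari before Romero.
Order: Beaumont, Delgado, Greco, Reyes, Varga, Amari, Romero, Kapoor.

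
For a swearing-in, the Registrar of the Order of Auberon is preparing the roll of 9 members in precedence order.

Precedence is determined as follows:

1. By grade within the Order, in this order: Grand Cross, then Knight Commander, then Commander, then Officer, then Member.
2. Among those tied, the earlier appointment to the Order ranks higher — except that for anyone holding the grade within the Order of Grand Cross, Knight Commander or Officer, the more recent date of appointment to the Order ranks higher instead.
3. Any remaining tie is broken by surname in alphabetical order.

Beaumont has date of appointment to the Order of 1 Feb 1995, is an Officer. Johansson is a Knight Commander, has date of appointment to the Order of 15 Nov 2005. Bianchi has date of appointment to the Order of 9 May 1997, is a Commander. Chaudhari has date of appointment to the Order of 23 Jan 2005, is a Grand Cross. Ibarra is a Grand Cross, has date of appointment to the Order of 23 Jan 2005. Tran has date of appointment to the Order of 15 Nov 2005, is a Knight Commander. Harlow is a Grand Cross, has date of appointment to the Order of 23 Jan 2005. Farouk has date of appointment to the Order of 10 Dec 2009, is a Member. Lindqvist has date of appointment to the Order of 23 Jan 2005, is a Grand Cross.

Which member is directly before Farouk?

Beaumont

By grade within the Order: Chaudhari, Harlow, Ibarra and Lindqvist (Grand Cross); then Johansson and Tran (Knight Commander); then Bianchi (Commander); then Beaumont (Officer); then Farouk (Member).
Chaudhari, Harlow, Ibarra and Lindqvist all have date of appointment to the Order 23 Jan 2005, so the next rule applies.
Among Chaudhari, Harlow, Ibarra and Lindqvist, alphabetically by surname: Chaudhari before Harlow before Ibarra before Lindqvist.
Johansson and Tran both have date of appointment to the Order 15 Nov 2005, so the next rule applies.
Among Johansson and Tran, alphabetically by surname: Johansson before Tran.
Order: Chaudhari, Harlow, Ibarra, Lindqvist, Johansson, Tran, Bianchi, Beaumont, Farouk.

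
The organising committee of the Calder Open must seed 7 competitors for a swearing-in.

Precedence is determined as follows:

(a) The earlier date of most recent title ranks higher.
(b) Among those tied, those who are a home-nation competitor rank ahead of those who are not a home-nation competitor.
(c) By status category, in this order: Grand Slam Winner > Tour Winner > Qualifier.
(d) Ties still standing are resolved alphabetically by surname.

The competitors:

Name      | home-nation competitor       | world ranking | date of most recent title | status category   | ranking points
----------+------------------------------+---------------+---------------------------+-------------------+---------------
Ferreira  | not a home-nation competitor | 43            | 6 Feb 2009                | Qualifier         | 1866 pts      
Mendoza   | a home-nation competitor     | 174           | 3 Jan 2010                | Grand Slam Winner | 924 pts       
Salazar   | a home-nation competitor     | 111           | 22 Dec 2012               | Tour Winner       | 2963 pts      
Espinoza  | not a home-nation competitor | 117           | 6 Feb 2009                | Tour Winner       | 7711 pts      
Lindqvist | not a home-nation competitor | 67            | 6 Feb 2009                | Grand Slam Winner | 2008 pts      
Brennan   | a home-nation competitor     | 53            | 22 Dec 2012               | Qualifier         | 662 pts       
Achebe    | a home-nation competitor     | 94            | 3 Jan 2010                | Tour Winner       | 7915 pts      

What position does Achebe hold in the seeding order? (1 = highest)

By date of most recent title (earlier first): Lindqvist, Espinoza and Ferreira (each 6 Feb 2009); then Mendoza and Achebe (both 3 Jan 2010); then Salazar and Brennan (both 22 Dec 2012).
Lindqvist, Espinoza and Ferreira are each not a home-nation competitor, so the next rule applies.
Among Lindqvist, Espinoza and Ferreira, by status category: Lindqvist (Grand Slam Winner) before Espinoza (Tour Winner) before Ferreira (Qualifier).
Mendoza and Achebe are each a home-nation competitor, so the next rule applies.
Among Mendoza and Achebe, by status category: Mendoza (Grand Slam Winner) before Achebe (Tour Winner).
Salazar and Brennan are each a home-nation competitor, so the next rule applies.
Among Salazar and Brennan, by status category: Salazar (Tour Winner) before Brennan (Qualifier).
Order: Lindqvist, Espinoza, Ferreira, Mendoza, Achebe, Salazar, Brennan. So position 5.

5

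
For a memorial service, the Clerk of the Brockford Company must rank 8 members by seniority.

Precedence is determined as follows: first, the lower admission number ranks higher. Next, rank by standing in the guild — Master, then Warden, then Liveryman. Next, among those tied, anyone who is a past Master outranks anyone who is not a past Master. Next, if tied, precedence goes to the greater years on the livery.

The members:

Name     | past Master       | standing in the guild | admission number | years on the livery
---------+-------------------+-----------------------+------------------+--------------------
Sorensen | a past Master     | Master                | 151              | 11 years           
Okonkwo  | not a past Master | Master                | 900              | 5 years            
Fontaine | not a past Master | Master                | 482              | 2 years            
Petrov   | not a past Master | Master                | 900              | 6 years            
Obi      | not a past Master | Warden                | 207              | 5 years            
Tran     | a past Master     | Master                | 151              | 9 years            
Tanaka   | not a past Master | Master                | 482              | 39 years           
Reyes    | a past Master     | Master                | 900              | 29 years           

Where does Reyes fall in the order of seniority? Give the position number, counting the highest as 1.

By admission number (lower first): Sorensen and Tran (both 151); then Obi (207); then Tanaka and Fontaine (both 482); then Reyes, Petrov and Okonkwo (each 900).
Sorensen and Tran are each Master, so the next rule applies.
Sorensen and Tran are each a past Master, so the next rule applies.
Among Sorensen and Tran, by years on the livery (higher first): Sorensen (11 years) before Tran (9 years).
Tanaka and Fontaine are each Master, so the next rule applies.
Tanaka and Fontaine are each not a past Master, so the next rule applies.
Among Tanaka and Fontaine, by years on the livery (higher first): Tanaka (39 years) before Fontaine (2 years).
Reyes, Petrov and Okonkwo are each Master, so the next rule applies.
Among Reyes, Petrov and Okonkwo, a past Master before not a past Master: Reyes (a past Master) before Petrov and Okonkwo (not a past Master).
Among Petrov and Okonkwo, by years on the livery (higher first): Petrov (6 years) before Okonkwo (5 years).
Order: Sorensen, Tran, Obi, Tanaka, Fontaine, Reyes, Petrov, Okonkwo. So position 6.

6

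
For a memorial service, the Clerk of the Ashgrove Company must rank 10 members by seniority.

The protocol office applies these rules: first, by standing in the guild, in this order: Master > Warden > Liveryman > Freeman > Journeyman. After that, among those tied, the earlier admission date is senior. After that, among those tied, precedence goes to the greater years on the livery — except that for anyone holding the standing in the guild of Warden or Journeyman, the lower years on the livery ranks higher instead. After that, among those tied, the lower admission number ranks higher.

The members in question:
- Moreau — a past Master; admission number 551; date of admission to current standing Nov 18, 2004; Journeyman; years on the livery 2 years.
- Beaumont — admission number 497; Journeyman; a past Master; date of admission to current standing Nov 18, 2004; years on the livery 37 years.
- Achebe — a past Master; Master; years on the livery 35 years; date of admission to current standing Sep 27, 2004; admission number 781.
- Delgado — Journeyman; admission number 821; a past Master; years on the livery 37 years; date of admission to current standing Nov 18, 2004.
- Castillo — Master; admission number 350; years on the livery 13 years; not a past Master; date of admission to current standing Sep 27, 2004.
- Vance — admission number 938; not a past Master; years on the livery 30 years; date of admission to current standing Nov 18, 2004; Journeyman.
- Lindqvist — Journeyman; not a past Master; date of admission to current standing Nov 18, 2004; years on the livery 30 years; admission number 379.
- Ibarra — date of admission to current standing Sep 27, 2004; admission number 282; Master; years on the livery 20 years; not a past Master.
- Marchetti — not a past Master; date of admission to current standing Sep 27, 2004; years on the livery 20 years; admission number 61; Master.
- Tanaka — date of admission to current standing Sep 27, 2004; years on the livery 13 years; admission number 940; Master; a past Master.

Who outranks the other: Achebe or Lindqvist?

Achebe

By standing in the guild: Achebe, Marchetti, Ibarra, Castillo and Tanaka (Master); then Moreau, Lindqvist, Vance, Beaumont and Delgado (Journeyman).
Achebe, Marchetti, Ibarra, Castillo and Tanaka all have date of admission to current standing Sep 27, 2004, so the next rule applies.
Among Achebe, Marchetti, Ibarra, Castillo and Tanaka, by years on the livery (higher first): Achebe (35 years) before Marchetti and Ibarra (20 years) before Castillo and Tanaka (13 years).
Among Marchetti and Ibarra, by admission number (lower first): Marchetti (61) before Ibarra (282).
Among Castillo and Tanaka, by admission number (lower first): Castillo (350) before Tanaka (940).
Moreau, Lindqvist, Vance, Beaumont and Delgado all have date of admission to current standing Nov 18, 2004, so the next rule applies.
Among Moreau, Lindqvist, Vance, Beaumont and Delgado, by years on the livery (lower first) (reversed rule for this group): Moreau (2 years) before Lindqvist and Vance (30 years) before Beaumont and Delgado (37 years).
Among Lindqvist and Vance, by admission number (lower first): Lindqvist (379) before Vance (938).
Among Beaumont and Delgado, by admission number (lower first): Beaumont (497) before Delgado (821).
So Achebe takes precedence.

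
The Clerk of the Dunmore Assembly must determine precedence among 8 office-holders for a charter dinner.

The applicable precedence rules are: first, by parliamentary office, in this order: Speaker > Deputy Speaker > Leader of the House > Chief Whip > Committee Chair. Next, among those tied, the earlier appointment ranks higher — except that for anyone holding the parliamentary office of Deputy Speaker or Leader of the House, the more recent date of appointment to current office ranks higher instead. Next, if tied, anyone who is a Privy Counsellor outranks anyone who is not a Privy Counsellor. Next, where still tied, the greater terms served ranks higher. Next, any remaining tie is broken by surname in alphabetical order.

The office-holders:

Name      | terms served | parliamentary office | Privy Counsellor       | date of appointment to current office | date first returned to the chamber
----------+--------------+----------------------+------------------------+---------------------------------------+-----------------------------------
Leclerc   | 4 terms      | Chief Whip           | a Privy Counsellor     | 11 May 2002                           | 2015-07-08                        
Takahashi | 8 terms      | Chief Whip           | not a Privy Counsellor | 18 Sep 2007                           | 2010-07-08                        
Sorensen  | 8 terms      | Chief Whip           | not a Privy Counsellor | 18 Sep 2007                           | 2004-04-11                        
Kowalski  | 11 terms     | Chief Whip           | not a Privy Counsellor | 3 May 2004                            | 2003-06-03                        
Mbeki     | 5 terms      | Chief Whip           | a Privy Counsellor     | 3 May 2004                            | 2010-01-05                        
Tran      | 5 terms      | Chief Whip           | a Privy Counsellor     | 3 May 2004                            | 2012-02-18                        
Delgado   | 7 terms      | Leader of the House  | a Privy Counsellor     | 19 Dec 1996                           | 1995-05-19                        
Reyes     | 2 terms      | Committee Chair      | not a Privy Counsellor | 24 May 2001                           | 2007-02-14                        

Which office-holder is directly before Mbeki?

Leclerc

By parliamentary office: Delgado (Leader of the House); then Leclerc, Mbeki, Tran, Kowalski, Sorensen and Takahashi (Chief Whip); then Reyes (Committee Chair).
Among Leclerc, Mbeki, Tran, Kowalski, Sorensen and Takahashi, by date of appointment to current office (earlier first): Leclerc (11 May 2002) before Mbeki, Tran and Kowalski (3 May 2004) before Sorensen and Takahashi (18 Sep 2007).
Among Mbeki, Tran and Kowalski, a Privy Counsellor before not a Privy Counsellor: Mbeki and Tran (a Privy Counsellor) before Kowalski (not a Privy Counsellor).
Mbeki and Tran both have terms served 5 terms, so the next rule applies.
Among Mbeki and Tran, alphabetically by surname: Mbeki before Tran.
Sorensen and Takahashi are each not a Privy Counsellor, so the next rule applies.
Sorensen and Takahashi both have terms served 8 terms, so the next rule applies.
Among Sorensen and Takahashi, alphabetically by surname: Sorensen before Takahashi.
Order: Delgado, Leclerc, Mbeki, Tran, Kowalski, Sorensen, Takahashi, Reyes.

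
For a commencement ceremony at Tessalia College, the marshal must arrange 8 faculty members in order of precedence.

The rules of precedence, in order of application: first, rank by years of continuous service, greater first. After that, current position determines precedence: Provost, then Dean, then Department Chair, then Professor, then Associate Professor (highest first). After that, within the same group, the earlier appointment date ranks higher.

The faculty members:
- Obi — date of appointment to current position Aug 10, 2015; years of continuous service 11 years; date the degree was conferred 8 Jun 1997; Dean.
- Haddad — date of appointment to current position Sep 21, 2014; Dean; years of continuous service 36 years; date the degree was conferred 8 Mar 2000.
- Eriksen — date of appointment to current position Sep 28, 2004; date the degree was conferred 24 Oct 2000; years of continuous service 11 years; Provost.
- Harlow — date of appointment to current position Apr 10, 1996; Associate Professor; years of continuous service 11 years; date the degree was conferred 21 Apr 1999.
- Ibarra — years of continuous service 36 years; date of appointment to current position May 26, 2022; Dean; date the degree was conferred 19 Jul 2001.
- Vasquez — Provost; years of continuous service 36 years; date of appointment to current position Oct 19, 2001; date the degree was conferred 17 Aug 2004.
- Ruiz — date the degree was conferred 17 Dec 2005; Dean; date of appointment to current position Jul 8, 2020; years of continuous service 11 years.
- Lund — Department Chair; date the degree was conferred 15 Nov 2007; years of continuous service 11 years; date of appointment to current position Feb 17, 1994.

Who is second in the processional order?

By years of continuous service (higher first): Vasquez, Haddad and Ibarra (each 36 years); then Eriksen, Obi, Ruiz, Lund and Harlow (each 11 years).
Among Vasquez, Haddad and Ibarra, by current position: Vasquez (Provost) before Haddad and Ibarra (Dean).
Among Haddad and Ibarra, by date of appointment to current position (earlier first): Haddad (Sep 21, 2014) before Ibarra (May 26, 2022).
Among Eriksen, Obi, Ruiz, Lund and Harlow, by current position: Eriksen (Provost) before Obi and Ruiz (Dean) before Lund (Department Chair) before Harlow (Associate Professor).
Among Obi and Ruiz, by date of appointment to current position (earlier first): Obi (Aug 10, 2015) before Ruiz (Jul 8, 2020).
Order: Vasquez, Haddad, Ibarra, Eriksen, Obi, Ruiz, Lund, Harlow.

Haddad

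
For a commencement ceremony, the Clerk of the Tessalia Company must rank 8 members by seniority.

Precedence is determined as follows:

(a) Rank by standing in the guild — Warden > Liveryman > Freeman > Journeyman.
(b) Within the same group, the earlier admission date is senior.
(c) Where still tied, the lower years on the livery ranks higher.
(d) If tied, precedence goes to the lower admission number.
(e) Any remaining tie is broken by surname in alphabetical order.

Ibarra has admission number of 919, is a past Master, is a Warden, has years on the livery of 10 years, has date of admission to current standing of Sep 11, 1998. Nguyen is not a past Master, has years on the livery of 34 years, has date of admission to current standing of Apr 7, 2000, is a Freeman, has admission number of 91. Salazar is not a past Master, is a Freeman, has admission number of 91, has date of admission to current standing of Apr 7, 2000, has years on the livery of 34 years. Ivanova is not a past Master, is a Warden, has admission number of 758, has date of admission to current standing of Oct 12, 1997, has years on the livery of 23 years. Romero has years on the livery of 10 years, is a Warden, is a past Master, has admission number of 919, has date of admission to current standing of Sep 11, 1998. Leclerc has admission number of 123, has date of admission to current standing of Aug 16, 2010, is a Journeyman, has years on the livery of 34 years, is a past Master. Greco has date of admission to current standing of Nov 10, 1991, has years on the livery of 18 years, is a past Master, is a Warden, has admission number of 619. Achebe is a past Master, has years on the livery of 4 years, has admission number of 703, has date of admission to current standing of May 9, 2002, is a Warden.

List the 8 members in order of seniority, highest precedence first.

Greco, Ivanova, Ibarra, Romero, Achebe, Nguyen, Salazar, Leclerc

By standing in the guild: Greco, Ivanova, Ibarra, Romero and Achebe (Warden); then Nguyen and Salazar (Freeman); then Leclerc (Journeyman).
Among Greco, Ivanova, Ibarra, Romero and Achebe, by date of admission to current standing (earlier first): Greco (Nov 10, 1991) before Ivanova (Oct 12, 1997) before Ibarra and Romero (Sep 11, 1998) before Achebe (May 9, 2002).
Ibarra and Romero both have years on the livery 10 years, so the next rule applies.
Ibarra and Romero both have admission number 919, so the next rule applies.
Among Ibarra and Romero, alphabetically by surname: Ibarra before Romero.
Nguyen and Salazar both have date of admission to current standing Apr 7, 2000, so the next rule applies.
Nguyen and Salazar both have years on the livery 34 years, so the next rule applies.
Nguyen and Salazar both have admission number 91, so the next rule applies.
Among Nguyen and Salazar, alphabetically by surname: Nguyen before Salazar.
Full order: Greco, Ivanova, Ibarra, Romero, Achebe, Nguyen, Salazar, Leclerc.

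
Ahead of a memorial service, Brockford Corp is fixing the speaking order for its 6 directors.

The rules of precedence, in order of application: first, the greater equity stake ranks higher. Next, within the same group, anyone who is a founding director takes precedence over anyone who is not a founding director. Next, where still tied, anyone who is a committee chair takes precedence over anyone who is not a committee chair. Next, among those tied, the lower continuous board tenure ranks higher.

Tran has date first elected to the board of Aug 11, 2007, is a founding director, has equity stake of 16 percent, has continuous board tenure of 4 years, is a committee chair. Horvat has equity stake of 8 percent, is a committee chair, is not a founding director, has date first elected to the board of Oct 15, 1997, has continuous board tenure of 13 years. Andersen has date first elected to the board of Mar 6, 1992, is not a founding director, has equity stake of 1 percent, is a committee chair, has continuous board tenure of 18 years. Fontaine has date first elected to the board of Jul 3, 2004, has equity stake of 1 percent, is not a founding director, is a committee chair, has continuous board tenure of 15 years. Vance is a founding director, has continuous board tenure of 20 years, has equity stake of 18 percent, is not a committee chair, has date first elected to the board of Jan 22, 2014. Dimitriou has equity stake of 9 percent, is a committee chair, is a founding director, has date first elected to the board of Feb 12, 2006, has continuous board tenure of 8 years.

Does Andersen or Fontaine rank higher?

Fontaine

By equity stake (higher first): Vance (18 percent); then Tran (16 percent); then Dimitriou (9 percent); then Horvat (8 percent); then Fontaine and Andersen (both 1 percent).
Fontaine and Andersen are each not a founding director, so the next rule applies.
Fontaine and Andersen are each a committee chair, so the next rule applies.
Among Fontaine and Andersen, by continuous board tenure (lower first): Fontaine (15 years) before Andersen (18 years).
So Fontaine takes precedence.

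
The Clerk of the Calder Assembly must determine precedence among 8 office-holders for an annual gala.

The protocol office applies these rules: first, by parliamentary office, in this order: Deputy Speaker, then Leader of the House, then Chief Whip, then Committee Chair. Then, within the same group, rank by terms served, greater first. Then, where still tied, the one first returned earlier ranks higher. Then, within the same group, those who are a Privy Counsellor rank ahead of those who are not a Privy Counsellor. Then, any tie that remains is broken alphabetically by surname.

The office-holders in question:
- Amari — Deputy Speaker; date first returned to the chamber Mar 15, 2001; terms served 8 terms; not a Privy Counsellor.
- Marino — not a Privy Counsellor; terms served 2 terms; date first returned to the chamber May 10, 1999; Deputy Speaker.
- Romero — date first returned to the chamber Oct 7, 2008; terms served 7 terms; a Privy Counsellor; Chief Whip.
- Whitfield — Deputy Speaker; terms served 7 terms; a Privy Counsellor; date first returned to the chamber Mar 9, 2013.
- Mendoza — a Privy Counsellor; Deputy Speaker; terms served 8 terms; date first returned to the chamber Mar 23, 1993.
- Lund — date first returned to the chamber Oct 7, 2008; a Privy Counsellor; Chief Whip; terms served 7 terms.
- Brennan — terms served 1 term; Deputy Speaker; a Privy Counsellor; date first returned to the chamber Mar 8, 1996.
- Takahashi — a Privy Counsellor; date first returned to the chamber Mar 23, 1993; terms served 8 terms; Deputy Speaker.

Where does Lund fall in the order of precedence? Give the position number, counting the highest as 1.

7

By parliamentary office: Mendoza, Takahashi, Amari, Whitfield, Marino and Brennan (Deputy Speaker); then Lund and Romero (Chief Whip).
Among Mendoza, Takahashi, Amari, Whitfield, Marino and Brennan, by terms served (higher first): Mendoza, Takahashi and Amari (8 terms) before Whitfield (7 terms) before Marino (2 terms) before Brennan (1 term).
Among Mendoza, Takahashi and Amari, by date first returned to the chamber (earlier first): Mendoza and Takahashi (Mar 23, 1993) before Amari (Mar 15, 2001).
Mendoza and Takahashi are each a Privy Counsellor, so the next rule applies.
Among Mendoza and Takahashi, alphabetically by surname: Mendoza before Takahashi.
Lund and Romero both have terms served 7 terms, so the next rule applies.
Lund and Romero both have date first returned to the chamber Oct 7, 2008, so the next rule applies.
Lund and Romero are each a Privy Counsellor, so the next rule applies.
Among Lund and Romero, alphabetically by surname: Lund before Romero.
Order: Mendoza, Takahashi, Amari, Whitfield, Marino, Brennan, Lund, Romero. So position 7.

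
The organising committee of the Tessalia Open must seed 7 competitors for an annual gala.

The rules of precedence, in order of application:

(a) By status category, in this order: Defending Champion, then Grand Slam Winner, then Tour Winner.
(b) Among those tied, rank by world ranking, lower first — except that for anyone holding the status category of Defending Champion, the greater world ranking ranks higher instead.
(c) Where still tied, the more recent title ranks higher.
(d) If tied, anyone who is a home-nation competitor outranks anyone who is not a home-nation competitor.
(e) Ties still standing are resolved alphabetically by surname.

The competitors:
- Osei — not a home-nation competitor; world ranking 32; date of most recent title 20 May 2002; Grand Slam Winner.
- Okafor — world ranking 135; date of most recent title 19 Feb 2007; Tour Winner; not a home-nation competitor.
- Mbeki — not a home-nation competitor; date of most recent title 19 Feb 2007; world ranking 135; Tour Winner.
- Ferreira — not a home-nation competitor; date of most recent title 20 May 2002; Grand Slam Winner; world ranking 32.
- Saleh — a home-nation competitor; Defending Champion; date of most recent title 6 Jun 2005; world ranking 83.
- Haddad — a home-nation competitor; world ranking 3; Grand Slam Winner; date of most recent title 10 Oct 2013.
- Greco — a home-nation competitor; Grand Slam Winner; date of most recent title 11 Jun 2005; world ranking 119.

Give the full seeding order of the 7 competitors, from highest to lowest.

By status category: Saleh (Defending Champion); then Haddad, Ferreira, Osei and Greco (Grand Slam Winner); then Mbeki and Okafor (Tour Winner).
Among Haddad, Ferreira, Osei and Greco, by world ranking (lower first): Haddad (3) before Ferreira and Osei (32) before Greco (119).
Ferreira and Osei both have date of most recent title 20 May 2002, so the next rule applies.
Ferreira and Osei are each not a home-nation competitor, so the next rule applies.
Among Ferreira and Osei, alphabetically by surname: Ferreira before Osei.
Mbeki and Okafor both have world ranking 135, so the next rule applies.
Mbeki and Okafor both have date of most recent title 19 Feb 2007, so the next rule applies.
Mbeki and Okafor are each not a home-nation competitor, so the next rule applies.
Among Mbeki and Okafor, alphabetically by surname: Mbeki before Okafor.
Full order: Saleh, Haddad, Ferreira, Osei, Greco, Mbeki, Okafor.

Saleh, Haddad, Ferreira, Osei, Greco, Mbeki, Okafor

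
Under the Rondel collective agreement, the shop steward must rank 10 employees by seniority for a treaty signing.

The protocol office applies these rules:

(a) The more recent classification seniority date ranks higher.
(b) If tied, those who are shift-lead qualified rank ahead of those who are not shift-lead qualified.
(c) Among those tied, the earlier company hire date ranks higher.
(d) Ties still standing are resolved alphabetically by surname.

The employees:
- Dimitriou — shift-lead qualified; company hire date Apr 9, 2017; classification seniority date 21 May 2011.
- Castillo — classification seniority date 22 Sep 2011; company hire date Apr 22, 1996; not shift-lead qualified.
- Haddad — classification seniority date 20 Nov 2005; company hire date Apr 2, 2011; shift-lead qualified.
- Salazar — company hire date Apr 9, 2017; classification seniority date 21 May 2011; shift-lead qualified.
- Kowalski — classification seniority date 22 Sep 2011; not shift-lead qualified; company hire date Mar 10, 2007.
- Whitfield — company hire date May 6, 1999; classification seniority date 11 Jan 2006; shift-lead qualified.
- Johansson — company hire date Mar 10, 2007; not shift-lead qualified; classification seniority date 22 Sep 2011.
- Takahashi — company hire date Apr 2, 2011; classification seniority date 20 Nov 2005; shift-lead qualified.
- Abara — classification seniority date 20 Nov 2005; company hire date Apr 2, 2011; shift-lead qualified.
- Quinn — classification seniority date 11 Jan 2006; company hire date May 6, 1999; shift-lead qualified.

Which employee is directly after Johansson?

By classification seniority date (later first): Castillo, Johansson and Kowalski (each 22 Sep 2011); then Dimitriou and Salazar (both 21 May 2011); then Quinn and Whitfield (both 11 Jan 2006); then Abara, Haddad and Takahashi (each 20 Nov 2005).
Castillo, Johansson and Kowalski are each not shift-lead qualified, so the next rule applies.
Among Castillo, Johansson and Kowalski, by company hire date (earlier first): Castillo (Apr 22, 1996) before Johansson and Kowalski (Mar 10, 2007).
Among Johansson and Kowalski, alphabetically by surname: Johansson before Kowalski.
Dimitriou and Salazar are each shift-lead qualified, so the next rule applies.
Dimitriou and Salazar both have company hire date Apr 9, 2017, so the next rule applies.
Among Dimitriou and Salazar, alphabetically by surname: Dimitriou before Salazar.
Quinn and Whitfield are each shift-lead qualified, so the next rule applies.
Quinn and Whitfield both have company hire date May 6, 1999, so the next rule applies.
Among Quinn and Whitfield, alphabetically by surname: Quinn before Whitfield.
Abara, Haddad and Takahashi are each shift-lead qualified, so the next rule applies.
Abara, Haddad and Takahashi all have company hire date Apr 2, 2011, so the next rule applies.
Among Abara, Haddad and Takahashi, alphabetically by surname: Abara before Haddad before Takahashi.
Order: Castillo, Johansson, Kowalski, Dimitriou, Salazar, Quinn, Whitfield, Abara, Haddad, Takahashi.

Kowalski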